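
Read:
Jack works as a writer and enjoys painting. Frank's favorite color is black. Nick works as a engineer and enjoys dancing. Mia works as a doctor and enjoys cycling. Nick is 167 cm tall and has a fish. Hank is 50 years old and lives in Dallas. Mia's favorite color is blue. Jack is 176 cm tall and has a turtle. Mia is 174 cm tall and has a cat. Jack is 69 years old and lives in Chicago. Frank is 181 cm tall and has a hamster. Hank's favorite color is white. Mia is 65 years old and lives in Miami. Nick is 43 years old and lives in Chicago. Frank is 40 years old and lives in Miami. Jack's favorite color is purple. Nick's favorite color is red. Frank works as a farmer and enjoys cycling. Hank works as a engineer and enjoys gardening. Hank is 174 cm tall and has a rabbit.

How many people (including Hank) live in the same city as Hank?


Hank lives in Dallas. Count = 1

1


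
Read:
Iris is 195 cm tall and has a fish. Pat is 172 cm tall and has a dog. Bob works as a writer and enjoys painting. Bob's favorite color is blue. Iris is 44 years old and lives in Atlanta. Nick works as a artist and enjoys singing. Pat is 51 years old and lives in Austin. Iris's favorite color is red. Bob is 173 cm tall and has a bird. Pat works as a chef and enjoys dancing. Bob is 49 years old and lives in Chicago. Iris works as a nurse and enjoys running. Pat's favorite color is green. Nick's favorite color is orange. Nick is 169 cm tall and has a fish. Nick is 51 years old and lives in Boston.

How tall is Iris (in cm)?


Iris is 195 cm tall

195


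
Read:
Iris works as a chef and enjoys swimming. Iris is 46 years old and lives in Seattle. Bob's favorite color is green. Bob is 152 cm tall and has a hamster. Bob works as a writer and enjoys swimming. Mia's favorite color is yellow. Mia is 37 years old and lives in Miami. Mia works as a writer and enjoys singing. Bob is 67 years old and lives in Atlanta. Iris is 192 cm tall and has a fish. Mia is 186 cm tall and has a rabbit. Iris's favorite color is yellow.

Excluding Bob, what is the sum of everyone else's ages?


Sum (excluding Bob): 83

83


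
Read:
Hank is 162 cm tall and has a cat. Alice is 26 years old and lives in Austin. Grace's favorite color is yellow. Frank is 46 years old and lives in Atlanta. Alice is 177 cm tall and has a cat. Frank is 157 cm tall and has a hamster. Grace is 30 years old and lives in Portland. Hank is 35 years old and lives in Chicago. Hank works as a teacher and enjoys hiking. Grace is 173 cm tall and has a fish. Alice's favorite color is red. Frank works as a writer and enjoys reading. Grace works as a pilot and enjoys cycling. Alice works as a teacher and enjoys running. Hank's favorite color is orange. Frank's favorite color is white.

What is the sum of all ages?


26+46+30+35 = 137

137


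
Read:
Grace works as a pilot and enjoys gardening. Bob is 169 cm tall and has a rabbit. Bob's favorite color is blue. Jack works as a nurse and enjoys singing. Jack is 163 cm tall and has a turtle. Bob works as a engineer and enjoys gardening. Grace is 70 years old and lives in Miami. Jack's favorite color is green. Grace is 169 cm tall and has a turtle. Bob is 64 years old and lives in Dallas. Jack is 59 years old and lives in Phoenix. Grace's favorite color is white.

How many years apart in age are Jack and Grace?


59 vs 70, diff = 11

11


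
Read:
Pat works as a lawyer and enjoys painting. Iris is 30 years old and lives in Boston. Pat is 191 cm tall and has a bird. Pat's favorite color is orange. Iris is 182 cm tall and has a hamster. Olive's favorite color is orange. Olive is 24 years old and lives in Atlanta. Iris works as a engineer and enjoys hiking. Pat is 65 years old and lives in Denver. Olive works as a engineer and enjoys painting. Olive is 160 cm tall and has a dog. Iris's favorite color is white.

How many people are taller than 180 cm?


Taller than 180: 2

2


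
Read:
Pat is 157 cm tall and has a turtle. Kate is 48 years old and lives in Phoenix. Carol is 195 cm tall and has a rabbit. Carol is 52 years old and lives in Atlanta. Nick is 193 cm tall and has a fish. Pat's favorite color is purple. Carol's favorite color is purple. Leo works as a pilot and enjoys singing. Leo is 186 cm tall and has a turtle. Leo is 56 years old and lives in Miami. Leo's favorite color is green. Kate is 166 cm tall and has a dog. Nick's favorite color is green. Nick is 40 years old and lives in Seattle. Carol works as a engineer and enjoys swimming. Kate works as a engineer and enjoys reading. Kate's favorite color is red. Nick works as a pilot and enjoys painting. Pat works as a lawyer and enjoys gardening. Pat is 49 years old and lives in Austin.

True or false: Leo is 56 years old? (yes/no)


Leo is actually 56. yes

yes


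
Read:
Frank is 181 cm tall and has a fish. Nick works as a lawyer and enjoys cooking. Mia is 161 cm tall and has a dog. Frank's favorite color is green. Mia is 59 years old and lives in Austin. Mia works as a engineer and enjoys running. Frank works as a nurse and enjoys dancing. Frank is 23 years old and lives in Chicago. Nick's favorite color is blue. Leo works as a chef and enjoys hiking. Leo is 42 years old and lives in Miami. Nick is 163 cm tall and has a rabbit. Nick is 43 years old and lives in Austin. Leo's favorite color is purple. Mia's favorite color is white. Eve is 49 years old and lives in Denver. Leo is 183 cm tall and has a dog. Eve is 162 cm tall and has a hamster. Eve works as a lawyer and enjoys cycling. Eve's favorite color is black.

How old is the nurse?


The nurse is Frank, age 23

23


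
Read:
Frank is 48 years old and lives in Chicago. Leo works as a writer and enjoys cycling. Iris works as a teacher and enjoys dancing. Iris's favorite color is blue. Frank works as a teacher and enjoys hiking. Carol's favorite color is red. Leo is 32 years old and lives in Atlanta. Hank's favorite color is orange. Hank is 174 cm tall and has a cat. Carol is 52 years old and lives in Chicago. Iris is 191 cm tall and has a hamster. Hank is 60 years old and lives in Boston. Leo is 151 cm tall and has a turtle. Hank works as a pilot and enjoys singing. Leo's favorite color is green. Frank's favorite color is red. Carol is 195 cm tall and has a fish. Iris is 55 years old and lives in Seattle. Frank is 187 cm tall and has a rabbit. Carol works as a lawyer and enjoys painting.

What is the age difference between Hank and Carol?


|60 - 52| = 8

8


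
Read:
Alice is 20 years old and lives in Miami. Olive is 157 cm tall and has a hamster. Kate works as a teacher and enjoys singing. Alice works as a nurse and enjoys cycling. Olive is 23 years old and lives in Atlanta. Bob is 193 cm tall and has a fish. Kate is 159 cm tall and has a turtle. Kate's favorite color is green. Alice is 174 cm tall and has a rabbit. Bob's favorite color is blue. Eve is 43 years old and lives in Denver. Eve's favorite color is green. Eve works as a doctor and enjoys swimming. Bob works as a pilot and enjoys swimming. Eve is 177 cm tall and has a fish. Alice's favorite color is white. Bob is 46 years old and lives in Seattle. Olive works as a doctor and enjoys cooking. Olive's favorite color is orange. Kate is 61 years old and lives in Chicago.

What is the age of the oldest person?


Oldest: Kate at 61

61


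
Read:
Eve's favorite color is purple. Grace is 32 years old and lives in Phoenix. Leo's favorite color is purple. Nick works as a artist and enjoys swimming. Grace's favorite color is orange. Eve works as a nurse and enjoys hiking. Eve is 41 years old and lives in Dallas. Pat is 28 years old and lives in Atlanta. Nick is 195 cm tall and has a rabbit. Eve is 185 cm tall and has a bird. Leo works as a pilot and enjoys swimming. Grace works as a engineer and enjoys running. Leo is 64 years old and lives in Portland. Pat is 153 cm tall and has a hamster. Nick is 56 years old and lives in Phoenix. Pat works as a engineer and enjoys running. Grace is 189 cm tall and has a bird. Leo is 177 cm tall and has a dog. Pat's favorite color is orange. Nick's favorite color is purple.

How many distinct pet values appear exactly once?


Unique pet values: 3

3


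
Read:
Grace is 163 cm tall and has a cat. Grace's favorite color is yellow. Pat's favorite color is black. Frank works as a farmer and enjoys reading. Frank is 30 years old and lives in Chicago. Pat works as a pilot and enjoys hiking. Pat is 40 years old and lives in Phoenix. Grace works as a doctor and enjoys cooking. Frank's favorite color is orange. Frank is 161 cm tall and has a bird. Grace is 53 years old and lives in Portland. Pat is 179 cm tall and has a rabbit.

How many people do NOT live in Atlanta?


Not in Atlanta: 3

3


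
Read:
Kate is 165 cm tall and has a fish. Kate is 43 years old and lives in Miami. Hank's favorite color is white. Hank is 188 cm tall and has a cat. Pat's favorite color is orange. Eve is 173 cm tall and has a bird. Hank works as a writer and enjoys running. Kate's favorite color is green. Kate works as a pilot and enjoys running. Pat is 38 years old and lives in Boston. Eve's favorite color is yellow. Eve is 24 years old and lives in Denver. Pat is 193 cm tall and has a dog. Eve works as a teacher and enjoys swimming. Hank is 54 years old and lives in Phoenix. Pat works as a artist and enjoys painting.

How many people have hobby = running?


Count: 2

2


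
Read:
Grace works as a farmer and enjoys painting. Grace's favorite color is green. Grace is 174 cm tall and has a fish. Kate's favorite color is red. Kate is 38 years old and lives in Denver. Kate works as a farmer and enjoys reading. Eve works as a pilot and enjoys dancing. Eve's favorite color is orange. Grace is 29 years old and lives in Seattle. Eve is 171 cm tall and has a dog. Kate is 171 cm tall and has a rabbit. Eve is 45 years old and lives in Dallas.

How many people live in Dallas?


Count in Dallas: 1

1


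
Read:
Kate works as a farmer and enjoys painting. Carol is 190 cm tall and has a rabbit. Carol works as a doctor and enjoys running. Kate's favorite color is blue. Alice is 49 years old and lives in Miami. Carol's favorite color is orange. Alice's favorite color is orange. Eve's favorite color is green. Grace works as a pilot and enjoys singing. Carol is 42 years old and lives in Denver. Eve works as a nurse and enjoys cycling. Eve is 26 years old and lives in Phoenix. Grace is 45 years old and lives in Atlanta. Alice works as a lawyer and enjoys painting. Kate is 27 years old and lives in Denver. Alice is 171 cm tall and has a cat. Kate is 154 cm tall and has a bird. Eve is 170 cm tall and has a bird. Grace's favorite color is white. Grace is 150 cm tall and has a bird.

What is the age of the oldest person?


Oldest: Alice at 49

49


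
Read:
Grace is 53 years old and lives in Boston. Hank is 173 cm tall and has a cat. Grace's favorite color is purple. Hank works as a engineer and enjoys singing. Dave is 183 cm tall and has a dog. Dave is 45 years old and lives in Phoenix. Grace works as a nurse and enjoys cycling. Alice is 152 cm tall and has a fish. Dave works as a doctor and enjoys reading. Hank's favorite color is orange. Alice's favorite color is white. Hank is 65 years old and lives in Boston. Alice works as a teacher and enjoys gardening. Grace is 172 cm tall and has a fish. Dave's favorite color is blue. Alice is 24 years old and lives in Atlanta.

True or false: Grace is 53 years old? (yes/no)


Grace is actually 53. yes

yes


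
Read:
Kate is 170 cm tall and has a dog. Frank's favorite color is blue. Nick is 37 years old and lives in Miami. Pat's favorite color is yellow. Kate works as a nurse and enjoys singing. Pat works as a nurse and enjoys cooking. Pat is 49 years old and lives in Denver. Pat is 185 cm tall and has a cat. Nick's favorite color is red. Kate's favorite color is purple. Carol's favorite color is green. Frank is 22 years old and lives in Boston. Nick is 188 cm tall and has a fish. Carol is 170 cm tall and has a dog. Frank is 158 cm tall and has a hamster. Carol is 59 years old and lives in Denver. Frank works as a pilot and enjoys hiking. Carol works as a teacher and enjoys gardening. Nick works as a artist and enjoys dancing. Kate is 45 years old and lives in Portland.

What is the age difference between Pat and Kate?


|49 - 45| = 4

4


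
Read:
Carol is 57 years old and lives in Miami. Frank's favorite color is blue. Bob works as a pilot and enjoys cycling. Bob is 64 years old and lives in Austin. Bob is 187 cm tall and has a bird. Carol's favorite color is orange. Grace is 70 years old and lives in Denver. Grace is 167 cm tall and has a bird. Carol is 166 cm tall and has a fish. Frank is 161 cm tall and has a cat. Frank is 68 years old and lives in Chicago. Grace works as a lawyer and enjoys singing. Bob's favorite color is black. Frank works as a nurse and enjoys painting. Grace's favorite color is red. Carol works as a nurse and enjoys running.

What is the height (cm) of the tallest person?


Tallest: Bob at 187 cm

187


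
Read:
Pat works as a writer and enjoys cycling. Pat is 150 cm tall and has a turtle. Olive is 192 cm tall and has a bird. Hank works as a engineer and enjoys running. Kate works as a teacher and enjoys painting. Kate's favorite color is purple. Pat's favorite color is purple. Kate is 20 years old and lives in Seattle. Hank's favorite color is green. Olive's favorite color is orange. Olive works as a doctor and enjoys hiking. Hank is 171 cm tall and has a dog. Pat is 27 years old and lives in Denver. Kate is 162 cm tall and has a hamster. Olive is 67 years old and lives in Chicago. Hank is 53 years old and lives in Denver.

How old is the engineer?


The engineer is Hank, age 53

53


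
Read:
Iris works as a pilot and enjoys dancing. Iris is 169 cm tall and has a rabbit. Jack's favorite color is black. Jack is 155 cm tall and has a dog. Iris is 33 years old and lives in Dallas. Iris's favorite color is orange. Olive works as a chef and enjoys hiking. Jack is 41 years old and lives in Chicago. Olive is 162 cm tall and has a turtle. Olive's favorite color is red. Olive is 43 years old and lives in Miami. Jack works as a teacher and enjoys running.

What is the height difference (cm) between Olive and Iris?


|162 - 169| = 7

7


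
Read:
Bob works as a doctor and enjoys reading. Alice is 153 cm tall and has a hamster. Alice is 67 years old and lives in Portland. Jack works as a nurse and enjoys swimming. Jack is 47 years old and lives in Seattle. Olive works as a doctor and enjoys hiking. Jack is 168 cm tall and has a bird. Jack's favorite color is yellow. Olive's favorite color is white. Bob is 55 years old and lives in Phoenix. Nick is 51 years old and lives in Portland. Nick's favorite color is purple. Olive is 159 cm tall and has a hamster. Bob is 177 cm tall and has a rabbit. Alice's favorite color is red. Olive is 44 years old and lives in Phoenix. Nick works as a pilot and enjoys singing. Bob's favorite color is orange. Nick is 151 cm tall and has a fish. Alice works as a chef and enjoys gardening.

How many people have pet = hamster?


Count: 2

2


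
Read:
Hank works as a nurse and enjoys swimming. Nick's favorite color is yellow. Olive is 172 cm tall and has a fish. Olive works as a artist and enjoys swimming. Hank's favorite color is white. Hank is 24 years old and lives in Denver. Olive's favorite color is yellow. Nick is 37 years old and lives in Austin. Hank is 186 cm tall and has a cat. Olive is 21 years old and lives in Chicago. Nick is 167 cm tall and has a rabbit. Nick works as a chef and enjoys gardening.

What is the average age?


Sum=82, n=3, avg=27.33

27.33


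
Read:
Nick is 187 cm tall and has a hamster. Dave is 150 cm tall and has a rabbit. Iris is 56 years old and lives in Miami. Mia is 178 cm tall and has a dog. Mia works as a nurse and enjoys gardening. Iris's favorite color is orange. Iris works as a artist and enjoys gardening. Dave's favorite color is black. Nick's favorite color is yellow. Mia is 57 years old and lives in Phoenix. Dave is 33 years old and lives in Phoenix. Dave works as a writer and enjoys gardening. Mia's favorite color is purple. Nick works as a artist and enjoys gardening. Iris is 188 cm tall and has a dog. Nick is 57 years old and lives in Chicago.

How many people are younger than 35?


Filter: 1

1


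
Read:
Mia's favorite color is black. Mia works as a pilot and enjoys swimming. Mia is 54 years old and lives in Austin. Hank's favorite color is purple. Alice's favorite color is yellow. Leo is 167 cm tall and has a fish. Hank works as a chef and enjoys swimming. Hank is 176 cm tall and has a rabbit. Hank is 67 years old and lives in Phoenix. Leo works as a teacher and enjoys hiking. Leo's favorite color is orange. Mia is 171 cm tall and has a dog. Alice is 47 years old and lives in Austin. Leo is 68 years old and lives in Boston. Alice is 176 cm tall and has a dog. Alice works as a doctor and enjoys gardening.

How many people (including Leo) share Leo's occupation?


Leo is a teacher. Count = 1

1


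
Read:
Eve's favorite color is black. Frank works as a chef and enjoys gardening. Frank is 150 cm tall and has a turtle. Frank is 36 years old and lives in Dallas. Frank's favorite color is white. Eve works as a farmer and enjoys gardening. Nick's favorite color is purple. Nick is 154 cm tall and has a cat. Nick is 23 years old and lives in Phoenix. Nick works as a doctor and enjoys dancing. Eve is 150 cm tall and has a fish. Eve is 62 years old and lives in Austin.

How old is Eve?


Eve is 62 years old

62


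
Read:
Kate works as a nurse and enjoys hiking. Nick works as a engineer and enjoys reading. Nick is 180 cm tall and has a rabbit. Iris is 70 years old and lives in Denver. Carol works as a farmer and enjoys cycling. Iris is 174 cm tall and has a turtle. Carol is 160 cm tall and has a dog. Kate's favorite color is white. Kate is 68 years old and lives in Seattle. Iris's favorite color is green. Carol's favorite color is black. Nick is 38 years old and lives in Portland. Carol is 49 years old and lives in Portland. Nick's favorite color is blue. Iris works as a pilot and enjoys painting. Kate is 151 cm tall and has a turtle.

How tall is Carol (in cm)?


Carol is 160 cm tall

160


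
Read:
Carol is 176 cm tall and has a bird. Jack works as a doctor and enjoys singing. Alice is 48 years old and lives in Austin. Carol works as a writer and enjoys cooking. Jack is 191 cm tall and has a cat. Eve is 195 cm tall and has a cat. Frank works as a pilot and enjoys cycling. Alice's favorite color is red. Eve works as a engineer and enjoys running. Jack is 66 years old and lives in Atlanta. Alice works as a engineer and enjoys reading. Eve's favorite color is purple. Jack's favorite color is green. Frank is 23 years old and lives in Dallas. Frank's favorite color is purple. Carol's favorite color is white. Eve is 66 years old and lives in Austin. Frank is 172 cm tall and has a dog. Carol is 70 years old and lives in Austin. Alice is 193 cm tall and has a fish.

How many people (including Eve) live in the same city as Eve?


Eve lives in Austin. Count = 3

3


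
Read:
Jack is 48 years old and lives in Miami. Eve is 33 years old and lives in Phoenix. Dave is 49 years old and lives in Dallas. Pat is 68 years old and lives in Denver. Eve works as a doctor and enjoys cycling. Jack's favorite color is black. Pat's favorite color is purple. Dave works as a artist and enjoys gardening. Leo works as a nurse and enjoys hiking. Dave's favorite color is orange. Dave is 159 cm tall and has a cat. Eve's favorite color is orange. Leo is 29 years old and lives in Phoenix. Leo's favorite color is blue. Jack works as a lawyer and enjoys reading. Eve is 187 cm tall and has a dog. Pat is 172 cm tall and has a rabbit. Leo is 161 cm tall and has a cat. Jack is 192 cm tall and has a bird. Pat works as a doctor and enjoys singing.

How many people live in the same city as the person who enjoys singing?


Person with hobby singing is Pat, city Denver. Count = 1

1


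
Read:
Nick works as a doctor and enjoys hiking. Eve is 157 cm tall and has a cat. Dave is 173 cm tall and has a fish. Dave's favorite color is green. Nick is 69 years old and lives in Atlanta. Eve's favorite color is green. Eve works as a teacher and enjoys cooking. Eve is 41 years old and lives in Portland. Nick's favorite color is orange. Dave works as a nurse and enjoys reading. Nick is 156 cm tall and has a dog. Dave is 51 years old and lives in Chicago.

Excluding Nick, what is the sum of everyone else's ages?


Sum (excluding Nick): 92

92


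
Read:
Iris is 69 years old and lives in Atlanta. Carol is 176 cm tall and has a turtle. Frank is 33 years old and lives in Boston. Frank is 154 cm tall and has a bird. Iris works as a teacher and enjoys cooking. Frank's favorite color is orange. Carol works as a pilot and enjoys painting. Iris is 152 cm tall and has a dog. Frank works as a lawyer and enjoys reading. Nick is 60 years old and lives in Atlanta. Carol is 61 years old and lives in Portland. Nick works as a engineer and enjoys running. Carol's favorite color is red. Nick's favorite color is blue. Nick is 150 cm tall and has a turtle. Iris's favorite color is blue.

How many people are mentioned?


People: Iris, Nick, Frank, Carol. Count = 4

4


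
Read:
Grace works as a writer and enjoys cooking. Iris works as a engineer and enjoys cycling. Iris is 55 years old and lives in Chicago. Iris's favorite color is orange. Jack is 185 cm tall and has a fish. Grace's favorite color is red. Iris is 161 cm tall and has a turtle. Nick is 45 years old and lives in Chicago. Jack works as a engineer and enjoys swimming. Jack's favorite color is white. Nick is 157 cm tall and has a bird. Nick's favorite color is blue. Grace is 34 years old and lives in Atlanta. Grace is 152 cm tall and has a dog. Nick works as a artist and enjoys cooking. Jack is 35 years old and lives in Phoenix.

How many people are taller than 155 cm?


Taller than 155: 3

3


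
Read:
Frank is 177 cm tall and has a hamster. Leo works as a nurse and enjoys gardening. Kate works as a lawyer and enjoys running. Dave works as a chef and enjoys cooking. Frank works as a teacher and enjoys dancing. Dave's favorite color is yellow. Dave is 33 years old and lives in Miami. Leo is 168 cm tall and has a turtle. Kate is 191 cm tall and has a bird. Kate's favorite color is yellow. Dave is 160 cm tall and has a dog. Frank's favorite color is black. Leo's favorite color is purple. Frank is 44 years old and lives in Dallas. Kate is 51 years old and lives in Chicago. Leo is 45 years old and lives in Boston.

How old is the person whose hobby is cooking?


Person with hobby=cooking is Dave, age 33

33


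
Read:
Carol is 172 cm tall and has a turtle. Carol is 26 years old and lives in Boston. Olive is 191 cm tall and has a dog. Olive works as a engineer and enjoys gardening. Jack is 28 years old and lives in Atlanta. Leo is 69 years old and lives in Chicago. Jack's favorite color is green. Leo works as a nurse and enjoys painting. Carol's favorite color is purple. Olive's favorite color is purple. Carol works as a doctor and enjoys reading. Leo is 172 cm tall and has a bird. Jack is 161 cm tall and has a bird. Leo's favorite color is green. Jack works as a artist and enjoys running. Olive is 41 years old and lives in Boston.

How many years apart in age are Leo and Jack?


69 vs 28, diff = 41

41


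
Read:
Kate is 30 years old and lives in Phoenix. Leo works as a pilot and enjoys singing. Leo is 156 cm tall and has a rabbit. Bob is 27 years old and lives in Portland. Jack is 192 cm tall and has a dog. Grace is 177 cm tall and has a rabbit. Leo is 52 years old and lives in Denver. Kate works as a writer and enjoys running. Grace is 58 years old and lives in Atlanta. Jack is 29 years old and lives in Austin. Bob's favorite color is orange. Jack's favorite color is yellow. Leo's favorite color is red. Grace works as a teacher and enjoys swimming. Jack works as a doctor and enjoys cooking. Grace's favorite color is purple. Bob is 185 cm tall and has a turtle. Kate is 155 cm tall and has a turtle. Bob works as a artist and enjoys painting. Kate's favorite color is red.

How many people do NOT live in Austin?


Not in Austin: 4

4


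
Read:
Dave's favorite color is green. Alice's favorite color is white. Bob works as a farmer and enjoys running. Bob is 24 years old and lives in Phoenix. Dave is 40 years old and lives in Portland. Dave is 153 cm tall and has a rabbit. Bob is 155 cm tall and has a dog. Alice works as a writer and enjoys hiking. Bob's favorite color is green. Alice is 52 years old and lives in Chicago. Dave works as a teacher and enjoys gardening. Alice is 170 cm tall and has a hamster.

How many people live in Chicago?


Count in Chicago: 1

1


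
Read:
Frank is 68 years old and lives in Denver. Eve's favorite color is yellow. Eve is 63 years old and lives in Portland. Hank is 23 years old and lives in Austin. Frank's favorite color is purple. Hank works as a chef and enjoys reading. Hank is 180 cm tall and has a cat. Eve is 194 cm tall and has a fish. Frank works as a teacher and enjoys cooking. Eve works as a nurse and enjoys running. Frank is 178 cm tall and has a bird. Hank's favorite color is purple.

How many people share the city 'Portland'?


Count: 1

1


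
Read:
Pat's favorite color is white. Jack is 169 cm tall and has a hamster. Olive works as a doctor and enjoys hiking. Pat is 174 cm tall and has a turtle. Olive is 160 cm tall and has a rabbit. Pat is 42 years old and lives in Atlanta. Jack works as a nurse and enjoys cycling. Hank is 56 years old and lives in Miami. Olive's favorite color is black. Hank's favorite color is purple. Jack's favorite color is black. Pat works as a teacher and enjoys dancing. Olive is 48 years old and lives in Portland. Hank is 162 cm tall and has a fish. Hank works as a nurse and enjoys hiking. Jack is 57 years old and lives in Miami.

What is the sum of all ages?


48+42+57+56 = 203

203


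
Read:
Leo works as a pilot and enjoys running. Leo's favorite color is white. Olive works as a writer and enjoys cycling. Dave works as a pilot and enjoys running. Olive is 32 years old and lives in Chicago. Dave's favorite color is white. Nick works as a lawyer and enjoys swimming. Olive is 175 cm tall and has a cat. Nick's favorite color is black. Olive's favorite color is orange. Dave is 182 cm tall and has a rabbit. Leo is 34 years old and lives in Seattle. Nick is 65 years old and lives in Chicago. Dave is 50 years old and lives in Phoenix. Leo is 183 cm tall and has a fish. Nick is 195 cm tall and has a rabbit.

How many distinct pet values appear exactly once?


Unique pet values: 2

2


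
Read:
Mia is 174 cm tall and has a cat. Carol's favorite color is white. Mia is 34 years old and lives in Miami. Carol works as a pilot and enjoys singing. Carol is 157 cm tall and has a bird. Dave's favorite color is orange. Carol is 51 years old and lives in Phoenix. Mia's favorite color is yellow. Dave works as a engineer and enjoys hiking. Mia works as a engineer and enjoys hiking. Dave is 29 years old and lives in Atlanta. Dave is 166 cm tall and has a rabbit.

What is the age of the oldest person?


Oldest: Carol at 51

51


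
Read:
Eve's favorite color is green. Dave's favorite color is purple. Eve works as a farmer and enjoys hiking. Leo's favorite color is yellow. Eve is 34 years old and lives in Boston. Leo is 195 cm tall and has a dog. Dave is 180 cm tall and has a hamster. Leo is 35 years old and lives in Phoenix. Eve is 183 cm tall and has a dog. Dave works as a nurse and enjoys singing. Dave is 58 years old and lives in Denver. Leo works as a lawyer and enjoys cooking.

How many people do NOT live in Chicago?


Not in Chicago: 3

3


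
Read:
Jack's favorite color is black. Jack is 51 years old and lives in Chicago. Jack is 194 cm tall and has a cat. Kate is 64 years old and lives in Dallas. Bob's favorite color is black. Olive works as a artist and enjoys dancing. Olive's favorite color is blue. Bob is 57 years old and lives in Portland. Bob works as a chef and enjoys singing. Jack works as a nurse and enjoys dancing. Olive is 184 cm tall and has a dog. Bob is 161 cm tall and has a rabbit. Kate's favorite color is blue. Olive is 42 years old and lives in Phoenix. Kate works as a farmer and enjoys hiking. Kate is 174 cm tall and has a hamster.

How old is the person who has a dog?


Person with dog is Olive, age 42

42


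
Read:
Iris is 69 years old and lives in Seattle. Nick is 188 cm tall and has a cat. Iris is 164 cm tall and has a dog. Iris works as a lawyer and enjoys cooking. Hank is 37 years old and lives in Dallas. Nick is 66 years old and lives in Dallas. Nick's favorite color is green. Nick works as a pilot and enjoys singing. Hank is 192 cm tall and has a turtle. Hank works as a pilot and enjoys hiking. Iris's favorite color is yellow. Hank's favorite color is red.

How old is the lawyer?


The lawyer is Iris, age 69

69


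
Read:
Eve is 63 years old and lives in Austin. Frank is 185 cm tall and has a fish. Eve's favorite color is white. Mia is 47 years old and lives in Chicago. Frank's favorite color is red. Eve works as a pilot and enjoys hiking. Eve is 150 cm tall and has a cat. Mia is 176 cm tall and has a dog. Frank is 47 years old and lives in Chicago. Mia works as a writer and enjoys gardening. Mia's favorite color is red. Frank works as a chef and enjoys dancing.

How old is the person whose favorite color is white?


Person with favorite color=white is Eve, age 63

63


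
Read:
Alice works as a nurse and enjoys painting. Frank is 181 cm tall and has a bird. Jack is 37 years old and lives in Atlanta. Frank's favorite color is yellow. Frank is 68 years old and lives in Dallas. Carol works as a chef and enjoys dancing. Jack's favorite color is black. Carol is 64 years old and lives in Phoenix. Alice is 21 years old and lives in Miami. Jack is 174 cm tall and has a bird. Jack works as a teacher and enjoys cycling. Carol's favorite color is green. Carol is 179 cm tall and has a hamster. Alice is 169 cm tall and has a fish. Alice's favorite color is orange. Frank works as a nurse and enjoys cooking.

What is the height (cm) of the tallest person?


Tallest: Frank at 181 cm

181


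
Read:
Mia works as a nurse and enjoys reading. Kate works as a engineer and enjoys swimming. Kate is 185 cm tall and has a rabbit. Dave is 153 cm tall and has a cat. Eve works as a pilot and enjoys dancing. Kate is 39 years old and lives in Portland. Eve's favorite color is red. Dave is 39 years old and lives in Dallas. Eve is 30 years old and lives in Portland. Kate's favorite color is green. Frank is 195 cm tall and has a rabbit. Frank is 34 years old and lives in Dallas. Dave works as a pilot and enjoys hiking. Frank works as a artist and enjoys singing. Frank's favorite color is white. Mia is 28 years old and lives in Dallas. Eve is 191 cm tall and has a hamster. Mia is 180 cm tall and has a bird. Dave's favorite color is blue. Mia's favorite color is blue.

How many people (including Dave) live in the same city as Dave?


Dave lives in Dallas. Count = 3

3


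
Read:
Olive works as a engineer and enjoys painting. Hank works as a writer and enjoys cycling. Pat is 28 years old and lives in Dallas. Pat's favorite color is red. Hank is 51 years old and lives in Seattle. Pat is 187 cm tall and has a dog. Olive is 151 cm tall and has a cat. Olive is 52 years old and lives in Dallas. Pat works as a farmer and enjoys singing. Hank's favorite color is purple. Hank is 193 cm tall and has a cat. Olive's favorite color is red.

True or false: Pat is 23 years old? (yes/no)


Pat is actually 28. no

no


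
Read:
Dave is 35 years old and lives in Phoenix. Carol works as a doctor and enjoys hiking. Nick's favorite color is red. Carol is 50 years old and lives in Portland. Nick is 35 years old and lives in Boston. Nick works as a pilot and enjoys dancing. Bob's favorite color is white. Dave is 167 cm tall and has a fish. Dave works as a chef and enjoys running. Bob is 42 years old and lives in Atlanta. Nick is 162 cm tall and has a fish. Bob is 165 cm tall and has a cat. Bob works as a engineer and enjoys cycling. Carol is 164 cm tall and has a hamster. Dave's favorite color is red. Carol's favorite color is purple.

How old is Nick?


Nick is 35 years old

35


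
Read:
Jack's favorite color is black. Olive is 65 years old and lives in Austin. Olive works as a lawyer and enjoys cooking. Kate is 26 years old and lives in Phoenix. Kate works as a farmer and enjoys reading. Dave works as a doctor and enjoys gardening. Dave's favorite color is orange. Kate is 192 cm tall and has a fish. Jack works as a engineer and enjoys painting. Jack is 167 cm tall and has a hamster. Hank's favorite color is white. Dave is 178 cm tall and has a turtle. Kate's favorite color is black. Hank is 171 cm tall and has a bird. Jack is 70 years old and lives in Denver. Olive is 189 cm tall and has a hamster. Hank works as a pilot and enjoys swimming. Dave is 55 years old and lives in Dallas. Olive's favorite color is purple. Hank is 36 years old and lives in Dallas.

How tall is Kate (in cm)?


Kate is 192 cm tall

192


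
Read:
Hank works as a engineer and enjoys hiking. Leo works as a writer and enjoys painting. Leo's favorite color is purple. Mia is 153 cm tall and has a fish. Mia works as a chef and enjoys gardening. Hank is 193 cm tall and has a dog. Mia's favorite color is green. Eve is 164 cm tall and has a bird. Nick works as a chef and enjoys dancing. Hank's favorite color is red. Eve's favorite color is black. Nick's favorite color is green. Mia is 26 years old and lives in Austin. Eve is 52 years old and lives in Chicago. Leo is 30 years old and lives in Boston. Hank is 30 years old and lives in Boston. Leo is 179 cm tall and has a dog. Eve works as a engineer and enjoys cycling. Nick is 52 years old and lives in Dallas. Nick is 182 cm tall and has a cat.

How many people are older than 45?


Filter: 2

2


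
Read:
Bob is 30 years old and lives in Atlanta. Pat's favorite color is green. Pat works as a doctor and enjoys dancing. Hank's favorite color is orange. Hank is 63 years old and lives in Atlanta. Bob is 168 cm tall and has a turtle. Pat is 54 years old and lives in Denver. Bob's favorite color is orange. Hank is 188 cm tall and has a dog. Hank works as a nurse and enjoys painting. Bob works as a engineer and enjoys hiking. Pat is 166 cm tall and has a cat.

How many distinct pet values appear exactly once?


Unique pet values: 3

3


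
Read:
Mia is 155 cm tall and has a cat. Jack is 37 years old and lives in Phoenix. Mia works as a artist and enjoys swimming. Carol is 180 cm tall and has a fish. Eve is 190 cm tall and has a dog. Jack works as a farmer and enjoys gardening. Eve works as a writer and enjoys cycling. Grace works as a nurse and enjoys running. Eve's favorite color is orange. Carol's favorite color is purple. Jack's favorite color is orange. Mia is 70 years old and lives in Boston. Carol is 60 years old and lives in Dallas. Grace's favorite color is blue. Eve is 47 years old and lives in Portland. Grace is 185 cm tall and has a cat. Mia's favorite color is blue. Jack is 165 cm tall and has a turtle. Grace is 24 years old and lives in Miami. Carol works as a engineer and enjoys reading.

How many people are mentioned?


People: Jack, Eve, Carol, Mia, Grace. Count = 5

5


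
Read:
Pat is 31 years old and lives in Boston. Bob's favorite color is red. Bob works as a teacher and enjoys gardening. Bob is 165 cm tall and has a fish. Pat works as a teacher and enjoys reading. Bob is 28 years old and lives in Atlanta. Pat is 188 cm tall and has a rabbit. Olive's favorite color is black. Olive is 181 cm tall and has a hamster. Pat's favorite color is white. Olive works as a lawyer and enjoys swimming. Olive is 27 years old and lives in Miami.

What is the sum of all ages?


31+27+28 = 86

86


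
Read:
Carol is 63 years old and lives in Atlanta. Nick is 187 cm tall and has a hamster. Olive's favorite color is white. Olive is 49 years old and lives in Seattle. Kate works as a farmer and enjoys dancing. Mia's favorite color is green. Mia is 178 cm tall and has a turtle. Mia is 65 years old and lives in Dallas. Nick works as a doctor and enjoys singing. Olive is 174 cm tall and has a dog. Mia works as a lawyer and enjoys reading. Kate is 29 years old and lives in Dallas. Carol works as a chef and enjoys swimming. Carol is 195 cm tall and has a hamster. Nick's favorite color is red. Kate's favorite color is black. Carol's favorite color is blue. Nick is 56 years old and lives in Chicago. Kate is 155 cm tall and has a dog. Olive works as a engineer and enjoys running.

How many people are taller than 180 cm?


Taller than 180: 2

2


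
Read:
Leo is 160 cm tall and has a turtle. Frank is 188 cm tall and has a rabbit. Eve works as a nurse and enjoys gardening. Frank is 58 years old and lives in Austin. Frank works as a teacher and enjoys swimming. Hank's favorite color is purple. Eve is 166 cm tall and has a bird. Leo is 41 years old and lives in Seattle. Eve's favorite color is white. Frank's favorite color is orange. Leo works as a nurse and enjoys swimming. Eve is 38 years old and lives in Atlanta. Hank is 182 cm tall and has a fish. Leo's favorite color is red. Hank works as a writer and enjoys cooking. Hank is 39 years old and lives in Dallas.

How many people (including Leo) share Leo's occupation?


Leo is a nurse. Count = 2

2


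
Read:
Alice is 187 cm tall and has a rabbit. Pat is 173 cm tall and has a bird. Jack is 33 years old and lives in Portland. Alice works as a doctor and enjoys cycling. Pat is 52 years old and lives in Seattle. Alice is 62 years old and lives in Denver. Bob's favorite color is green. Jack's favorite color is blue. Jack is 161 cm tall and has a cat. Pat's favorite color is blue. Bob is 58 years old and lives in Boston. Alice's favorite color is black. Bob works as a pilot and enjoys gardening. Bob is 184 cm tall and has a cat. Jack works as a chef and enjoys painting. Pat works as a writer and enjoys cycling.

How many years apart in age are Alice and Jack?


62 vs 33, diff = 29

29


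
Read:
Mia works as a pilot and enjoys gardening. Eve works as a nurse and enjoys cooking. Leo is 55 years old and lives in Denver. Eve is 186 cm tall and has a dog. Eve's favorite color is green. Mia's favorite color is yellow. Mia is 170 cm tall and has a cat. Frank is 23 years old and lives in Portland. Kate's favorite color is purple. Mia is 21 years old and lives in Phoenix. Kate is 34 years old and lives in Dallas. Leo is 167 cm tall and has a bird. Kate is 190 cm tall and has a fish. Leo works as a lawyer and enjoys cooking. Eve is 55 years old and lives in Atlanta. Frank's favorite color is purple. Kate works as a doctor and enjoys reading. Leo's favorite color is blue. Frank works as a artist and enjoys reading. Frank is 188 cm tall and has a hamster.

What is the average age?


Sum=188, n=5, avg=37.6

37.6


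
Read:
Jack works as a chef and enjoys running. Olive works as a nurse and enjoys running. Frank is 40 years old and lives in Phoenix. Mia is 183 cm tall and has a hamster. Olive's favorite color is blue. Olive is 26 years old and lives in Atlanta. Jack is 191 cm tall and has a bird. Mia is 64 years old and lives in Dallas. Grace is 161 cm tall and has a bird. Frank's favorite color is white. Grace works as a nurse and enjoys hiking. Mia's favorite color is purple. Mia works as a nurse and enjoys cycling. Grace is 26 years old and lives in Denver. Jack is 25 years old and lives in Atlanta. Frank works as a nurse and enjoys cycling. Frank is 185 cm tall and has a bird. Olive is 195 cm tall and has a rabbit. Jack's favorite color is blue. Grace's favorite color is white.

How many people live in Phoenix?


Count in Phoenix: 1

1


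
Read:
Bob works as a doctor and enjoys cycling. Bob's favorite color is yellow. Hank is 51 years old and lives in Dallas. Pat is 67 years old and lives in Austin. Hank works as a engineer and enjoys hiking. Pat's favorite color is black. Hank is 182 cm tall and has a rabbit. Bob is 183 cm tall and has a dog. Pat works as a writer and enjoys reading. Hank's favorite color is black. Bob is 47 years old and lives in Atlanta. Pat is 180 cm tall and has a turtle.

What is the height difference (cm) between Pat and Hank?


|180 - 182| = 2

2
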